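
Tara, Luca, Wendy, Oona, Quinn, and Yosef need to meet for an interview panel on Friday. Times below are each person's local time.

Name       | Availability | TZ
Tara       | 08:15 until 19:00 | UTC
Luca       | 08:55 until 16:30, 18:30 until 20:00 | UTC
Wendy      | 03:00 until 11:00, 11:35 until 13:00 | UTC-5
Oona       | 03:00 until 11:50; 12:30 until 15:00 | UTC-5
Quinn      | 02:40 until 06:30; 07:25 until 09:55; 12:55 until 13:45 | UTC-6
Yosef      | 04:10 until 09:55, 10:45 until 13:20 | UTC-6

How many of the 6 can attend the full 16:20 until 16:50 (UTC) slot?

2

Tara in UTC: 08:15-19:00.
Luca in UTC: 08:55-16:30, 18:30-20:00.
Wendy in UTC: 08:00-16:00, 16:35-18:00 (add 5h to convert from UTC-5).
Oona in UTC: 08:00-16:50, 17:30-20:00 (add 5h to convert from UTC-5).
Quinn in UTC: 08:40-12:30, 13:25-15:55, 18:55-19:45 (add 6h to convert from UTC-6).
Yosef in UTC: 10:10-15:55, 16:45-19:20 (add 6h to convert from UTC-6).
Tara and Oona can make the full 16:20-16:50 slot — that's 2.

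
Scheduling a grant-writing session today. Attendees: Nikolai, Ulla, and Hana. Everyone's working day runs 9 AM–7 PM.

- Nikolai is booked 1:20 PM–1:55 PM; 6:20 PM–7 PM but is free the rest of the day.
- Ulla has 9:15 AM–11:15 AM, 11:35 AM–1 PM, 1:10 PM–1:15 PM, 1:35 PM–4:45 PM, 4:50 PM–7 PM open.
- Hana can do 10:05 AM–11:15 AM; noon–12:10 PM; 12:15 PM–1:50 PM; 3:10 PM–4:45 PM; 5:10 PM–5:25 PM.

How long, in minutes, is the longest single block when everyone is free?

95

Nikolai free: 09:00-13:20, 13:55-18:20 (invert busy blocks within the working day).
Ulla free: 09:15-11:15, 11:35-13:00, 13:10-13:15, 13:35-16:45, 16:50-19:00.
Hana free: 10:05-11:15, 12:00-12:10, 12:15-13:50, 15:10-16:45, 17:10-17:25.
Nikolai ∩ Ulla: 09:15-11:15, 11:35-13:00, 13:10-13:15, 13:55-16:45, 16:50-18:20.
Nikolai ∩ Ulla ∩ Hana: 10:05-11:15, 12:00-12:10, 12:15-13:00, 13:10-13:15, 15:10-16:45, 17:10-17:25.
The longest is 15:10-16:45 at 95 minutes.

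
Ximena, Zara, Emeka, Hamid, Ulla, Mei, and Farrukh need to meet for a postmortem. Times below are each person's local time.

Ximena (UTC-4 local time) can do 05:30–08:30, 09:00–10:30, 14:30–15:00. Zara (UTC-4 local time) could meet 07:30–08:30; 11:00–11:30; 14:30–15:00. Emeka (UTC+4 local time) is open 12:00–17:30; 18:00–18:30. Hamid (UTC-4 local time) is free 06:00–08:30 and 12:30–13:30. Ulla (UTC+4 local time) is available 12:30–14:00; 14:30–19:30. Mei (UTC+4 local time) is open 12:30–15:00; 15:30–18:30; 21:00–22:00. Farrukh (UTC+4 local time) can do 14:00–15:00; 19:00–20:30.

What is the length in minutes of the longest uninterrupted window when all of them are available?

Ximena in UTC: 09:30-12:30, 13:00-14:30, 18:30-19:00 (add 4h to convert from UTC-4).
Zara in UTC: 11:30-12:30, 15:00-15:30, 18:30-19:00 (add 4h to convert from UTC-4).
Emeka in UTC: 08:00-13:30, 14:00-14:30 (subtract 4h to convert from UTC+4).
Hamid in UTC: 10:00-12:30, 16:30-17:30 (add 4h to convert from UTC-4).
Ulla in UTC: 08:30-10:00, 10:30-15:30 (subtract 4h to convert from UTC+4).
Mei in UTC: 08:30-11:00, 11:30-14:30, 17:00-18:00 (subtract 4h to convert from UTC+4).
Farrukh in UTC: 10:00-11:00, 15:00-16:30 (subtract 4h to convert from UTC+4).
Ximena ∩ Zara: 11:30-12:30, 18:30-19:00.
Ximena ∩ Zara ∩ Emeka: 11:30-12:30.
Ximena ∩ Zara ∩ Emeka ∩ Hamid: 11:30-12:30.
Ximena ∩ Zara ∩ Emeka ∩ Hamid ∩ Ulla: 11:30-12:30.
Ximena ∩ Zara ∩ Emeka ∩ Hamid ∩ Ulla ∩ Mei: 11:30-12:30.
Ximena ∩ Zara ∩ Emeka ∩ Hamid ∩ Ulla ∩ Mei ∩ Farrukh: ∅.
There is no time when everyone is free.
No common window exists, so the longest block is 0 minutes.

0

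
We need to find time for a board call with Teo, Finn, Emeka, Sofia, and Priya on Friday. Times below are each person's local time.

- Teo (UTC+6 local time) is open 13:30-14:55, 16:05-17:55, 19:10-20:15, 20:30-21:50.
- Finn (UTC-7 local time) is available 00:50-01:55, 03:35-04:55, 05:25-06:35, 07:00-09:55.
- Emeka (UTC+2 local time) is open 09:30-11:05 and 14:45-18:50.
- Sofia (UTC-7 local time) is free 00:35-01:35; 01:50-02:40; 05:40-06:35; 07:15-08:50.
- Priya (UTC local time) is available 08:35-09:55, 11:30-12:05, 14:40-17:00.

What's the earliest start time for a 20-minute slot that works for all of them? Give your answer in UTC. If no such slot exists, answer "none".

14:40

Teo in UTC: 07:30-08:55, 10:05-11:55, 13:10-14:15, 14:30-15:50 (subtract 6h to convert from UTC+6).
Finn in UTC: 07:50-08:55, 10:35-11:55, 12:25-13:35, 14:00-16:55 (add 7h to convert from UTC-7).
Emeka in UTC: 07:30-09:05, 12:45-16:50 (subtract 2h to convert from UTC+2).
Sofia in UTC: 07:35-08:35, 08:50-09:40, 12:40-13:35, 14:15-15:50 (add 7h to convert from UTC-7).
Priya in UTC: 08:35-09:55, 11:30-12:05, 14:40-17:00.
Teo ∩ Finn: 07:50-08:55, 10:35-11:55, 13:10-13:35, 14:00-14:15, 14:30-15:50.
Teo ∩ Finn ∩ Emeka: 07:50-08:55, 13:10-13:35, 14:00-14:15, 14:30-15:50.
Teo ∩ Finn ∩ Emeka ∩ Sofia: 07:50-08:35, 08:50-08:55, 13:10-13:35, 14:30-15:50.
Teo ∩ Finn ∩ Emeka ∩ Sofia ∩ Priya: 08:50-08:55, 14:40-15:50.
The first common window of at least 20 minutes is 14:40-15:50, so the earliest start is 14:40.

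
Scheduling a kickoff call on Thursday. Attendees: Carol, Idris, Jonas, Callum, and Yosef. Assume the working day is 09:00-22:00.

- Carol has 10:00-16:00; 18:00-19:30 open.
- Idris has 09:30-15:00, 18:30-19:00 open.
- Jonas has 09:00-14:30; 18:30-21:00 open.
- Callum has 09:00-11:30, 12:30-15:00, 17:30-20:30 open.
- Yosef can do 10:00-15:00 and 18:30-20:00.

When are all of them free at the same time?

Carol ∩ Idris: 10:00-15:00, 18:30-19:00.
Carol ∩ Idris ∩ Jonas: 10:00-14:30, 18:30-19:00.
Carol ∩ Idris ∩ Jonas ∩ Callum: 10:00-11:30, 12:30-14:30, 18:30-19:00.
Carol ∩ Idris ∩ Jonas ∩ Callum ∩ Yosef: 10:00-11:30, 12:30-14:30, 18:30-19:00.

10:00-11:30, 12:30-14:30, 18:30-19:00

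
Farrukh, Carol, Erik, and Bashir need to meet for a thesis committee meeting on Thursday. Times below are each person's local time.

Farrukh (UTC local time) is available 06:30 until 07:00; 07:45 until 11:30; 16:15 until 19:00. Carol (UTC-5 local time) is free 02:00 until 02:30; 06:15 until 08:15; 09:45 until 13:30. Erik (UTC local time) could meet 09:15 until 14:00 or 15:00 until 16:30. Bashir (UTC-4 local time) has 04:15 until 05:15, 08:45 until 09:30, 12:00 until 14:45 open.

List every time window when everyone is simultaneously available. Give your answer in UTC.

Farrukh in UTC: 06:30-07:00, 07:45-11:30, 16:15-19:00.
Carol in UTC: 07:00-07:30, 11:15-13:15, 14:45-18:30 (add 5h to convert from UTC-5).
Erik in UTC: 09:15-14:00, 15:00-16:30.
Bashir in UTC: 08:15-09:15, 12:45-13:30, 16:00-18:45 (add 4h to convert from UTC-4).
Farrukh ∩ Carol: 11:15-11:30, 16:15-18:30.
Farrukh ∩ Carol ∩ Erik: 11:15-11:30, 16:15-16:30.
Farrukh ∩ Carol ∩ Erik ∩ Bashir: 16:15-16:30.
So the common availability across everyone is 16:15-16:30.

16:15-16:30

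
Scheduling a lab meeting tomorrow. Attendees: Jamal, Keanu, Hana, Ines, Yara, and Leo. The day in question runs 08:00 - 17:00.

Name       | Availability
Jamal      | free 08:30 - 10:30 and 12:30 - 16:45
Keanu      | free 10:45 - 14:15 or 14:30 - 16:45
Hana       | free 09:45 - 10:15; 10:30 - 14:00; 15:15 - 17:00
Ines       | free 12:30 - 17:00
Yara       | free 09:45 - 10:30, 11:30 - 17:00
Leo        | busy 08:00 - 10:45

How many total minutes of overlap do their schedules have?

Jamal free: 08:30-10:30, 12:30-16:45.
Keanu free: 10:45-14:15, 14:30-16:45.
Hana free: 09:45-10:15, 10:30-14:00, 15:15-17:00.
Ines free: 12:30-17:00.
Yara free: 09:45-10:30, 11:30-17:00.
Leo free: 10:45-17:00 (invert busy blocks within the working day).
Jamal ∩ Keanu: 12:30-14:15, 14:30-16:45.
Jamal ∩ Keanu ∩ Hana: 12:30-14:00, 15:15-16:45.
Jamal ∩ Keanu ∩ Hana ∩ Ines: 12:30-14:00, 15:15-16:45.
Jamal ∩ Keanu ∩ Hana ∩ Ines ∩ Yara: 12:30-14:00, 15:15-16:45.
Jamal ∩ Keanu ∩ Hana ∩ Ines ∩ Yara ∩ Leo: 12:30-14:00, 15:15-16:45.
Those are the intersection windows.
Summing the common windows: 90 + 90 = 180 minutes.

180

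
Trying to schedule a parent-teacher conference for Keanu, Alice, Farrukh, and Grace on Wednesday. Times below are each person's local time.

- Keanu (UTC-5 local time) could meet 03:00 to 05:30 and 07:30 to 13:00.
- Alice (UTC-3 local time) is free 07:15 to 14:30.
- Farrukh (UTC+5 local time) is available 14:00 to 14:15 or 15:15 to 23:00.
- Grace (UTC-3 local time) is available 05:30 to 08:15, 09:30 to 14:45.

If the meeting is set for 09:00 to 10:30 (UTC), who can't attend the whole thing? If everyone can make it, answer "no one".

Alice, Farrukh

Keanu in UTC: 08:00-10:30, 12:30-18:00 (add 5h to convert from UTC-5).
Alice in UTC: 10:15-17:30 (add 3h to convert from UTC-3).
Farrukh in UTC: 09:00-09:15, 10:15-18:00 (subtract 5h to convert from UTC+5).
Grace in UTC: 08:30-11:15, 12:30-17:45 (add 3h to convert from UTC-3).
Keanu: free for 09:00-10:30. Alice: not fully free for 09:00-10:30. Farrukh: not fully free for 09:00-10:30. Grace: free for 09:00-10:30.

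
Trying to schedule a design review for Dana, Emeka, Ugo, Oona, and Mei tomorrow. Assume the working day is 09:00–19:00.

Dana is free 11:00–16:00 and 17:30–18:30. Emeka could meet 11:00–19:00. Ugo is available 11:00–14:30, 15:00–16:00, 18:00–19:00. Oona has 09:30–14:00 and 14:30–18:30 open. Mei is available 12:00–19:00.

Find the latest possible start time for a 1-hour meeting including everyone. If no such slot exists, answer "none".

Dana ∩ Emeka: 11:00-16:00, 17:30-18:30.
Dana ∩ Emeka ∩ Ugo: 11:00-14:30, 15:00-16:00, 18:00-18:30.
Dana ∩ Emeka ∩ Ugo ∩ Oona: 11:00-14:00, 15:00-16:00, 18:00-18:30.
Dana ∩ Emeka ∩ Ugo ∩ Oona ∩ Mei: 12:00-14:00, 15:00-16:00, 18:00-18:30.
The last common window of at least 60 minutes is 15:00-16:00; a 60-minute meeting can start as late as 15:00 and still end by 16:00.

15:00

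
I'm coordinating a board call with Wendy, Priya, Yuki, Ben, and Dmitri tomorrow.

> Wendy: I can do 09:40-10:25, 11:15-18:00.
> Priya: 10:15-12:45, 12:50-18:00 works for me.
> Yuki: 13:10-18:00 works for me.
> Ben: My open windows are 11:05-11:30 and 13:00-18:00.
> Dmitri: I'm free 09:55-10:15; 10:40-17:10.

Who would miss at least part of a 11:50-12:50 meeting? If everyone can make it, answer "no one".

Wendy: free for 11:50-12:50. Priya: not fully free for 11:50-12:50. Yuki: not fully free for 11:50-12:50. Ben: not fully free for 11:50-12:50. Dmitri: free for 11:50-12:50.

Ben, Priya, Yuki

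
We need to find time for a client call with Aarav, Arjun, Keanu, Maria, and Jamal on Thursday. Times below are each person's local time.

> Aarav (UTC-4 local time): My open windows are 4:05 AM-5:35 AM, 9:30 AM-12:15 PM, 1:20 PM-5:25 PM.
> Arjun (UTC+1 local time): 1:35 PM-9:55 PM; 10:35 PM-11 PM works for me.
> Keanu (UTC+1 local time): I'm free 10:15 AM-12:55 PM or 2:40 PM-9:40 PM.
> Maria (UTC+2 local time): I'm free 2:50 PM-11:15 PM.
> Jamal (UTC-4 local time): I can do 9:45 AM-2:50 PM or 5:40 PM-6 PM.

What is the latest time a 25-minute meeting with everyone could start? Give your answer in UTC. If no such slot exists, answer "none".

Aarav in UTC: 08:05-09:35, 13:30-16:15, 17:20-21:25 (add 4h to convert from UTC-4).
Arjun in UTC: 12:35-20:55, 21:35-22:00 (subtract 1h to convert from UTC+1).
Keanu in UTC: 09:15-11:55, 13:40-20:40 (subtract 1h to convert from UTC+1).
Maria in UTC: 12:50-21:15 (subtract 2h to convert from UTC+2).
Jamal in UTC: 13:45-18:50, 21:40-22:00 (add 4h to convert from UTC-4).
Aarav ∩ Arjun: 13:30-16:15, 17:20-20:55.
Aarav ∩ Arjun ∩ Keanu: 13:40-16:15, 17:20-20:40.
Aarav ∩ Arjun ∩ Keanu ∩ Maria: 13:40-16:15, 17:20-20:40.
Aarav ∩ Arjun ∩ Keanu ∩ Maria ∩ Jamal: 13:45-16:15, 17:20-18:50.
The last common window of at least 25 minutes is 17:20-18:50; a 25-minute meeting can start as late as 18:25 and still end by 18:50.

18:25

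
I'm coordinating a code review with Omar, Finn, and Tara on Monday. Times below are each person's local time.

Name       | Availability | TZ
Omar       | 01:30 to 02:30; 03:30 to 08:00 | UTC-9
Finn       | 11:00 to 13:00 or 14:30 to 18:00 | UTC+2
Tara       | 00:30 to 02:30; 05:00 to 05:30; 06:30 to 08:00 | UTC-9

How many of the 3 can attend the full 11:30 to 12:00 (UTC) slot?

Omar in UTC: 10:30-11:30, 12:30-17:00 (add 9h to convert from UTC-9).
Finn in UTC: 09:00-11:00, 12:30-16:00 (subtract 2h to convert from UTC+2).
Tara in UTC: 09:30-11:30, 14:00-14:30, 15:30-17:00 (add 9h to convert from UTC-9).
nobody can make the full 11:30-12:00 slot — that's 0.

0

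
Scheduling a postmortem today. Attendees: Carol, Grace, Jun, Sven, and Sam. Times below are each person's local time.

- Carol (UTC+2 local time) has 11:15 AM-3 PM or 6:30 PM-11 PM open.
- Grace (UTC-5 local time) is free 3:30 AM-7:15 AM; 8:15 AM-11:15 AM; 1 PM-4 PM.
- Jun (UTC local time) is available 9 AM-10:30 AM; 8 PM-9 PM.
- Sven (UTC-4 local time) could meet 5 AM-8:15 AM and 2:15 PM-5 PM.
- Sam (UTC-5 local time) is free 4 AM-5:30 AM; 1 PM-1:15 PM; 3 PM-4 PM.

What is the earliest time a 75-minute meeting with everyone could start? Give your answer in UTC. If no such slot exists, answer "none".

09:15

Carol in UTC: 09:15-13:00, 16:30-21:00 (subtract 2h to convert from UTC+2).
Grace in UTC: 08:30-12:15, 13:15-16:15, 18:00-21:00 (add 5h to convert from UTC-5).
Jun in UTC: 09:00-10:30, 20:00-21:00.
Sven in UTC: 09:00-12:15, 18:15-21:00 (add 4h to convert from UTC-4).
Sam in UTC: 09:00-10:30, 18:00-18:15, 20:00-21:00 (add 5h to convert from UTC-5).
Carol ∩ Grace: 09:15-12:15, 18:00-21:00.
Carol ∩ Grace ∩ Jun: 09:15-10:30, 20:00-21:00.
Carol ∩ Grace ∩ Jun ∩ Sven: 09:15-10:30, 20:00-21:00.
Carol ∩ Grace ∩ Jun ∩ Sven ∩ Sam: 09:15-10:30, 20:00-21:00.
The first common window of at least 75 minutes is 09:15-10:30, so the earliest start is 09:15.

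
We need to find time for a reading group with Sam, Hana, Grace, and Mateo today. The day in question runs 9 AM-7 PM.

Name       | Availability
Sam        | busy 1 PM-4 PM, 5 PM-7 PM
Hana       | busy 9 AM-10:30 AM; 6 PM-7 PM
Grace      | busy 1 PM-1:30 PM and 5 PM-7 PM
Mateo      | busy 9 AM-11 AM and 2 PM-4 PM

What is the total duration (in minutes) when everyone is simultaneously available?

180

Sam free: 09:00-13:00, 16:00-17:00 (invert busy blocks within the working day).
Hana free: 10:30-18:00 (invert busy blocks within the working day).
Grace free: 09:00-13:00, 13:30-17:00 (invert busy blocks within the working day).
Mateo free: 11:00-14:00, 16:00-19:00 (invert busy blocks within the working day).
Sam ∩ Hana: 10:30-13:00, 16:00-17:00.
Sam ∩ Hana ∩ Grace: 10:30-13:00, 16:00-17:00.
Sam ∩ Hana ∩ Grace ∩ Mateo: 11:00-13:00, 16:00-17:00.
Those are the intersection windows.
Summing the common windows: 120 + 60 = 180 minutes.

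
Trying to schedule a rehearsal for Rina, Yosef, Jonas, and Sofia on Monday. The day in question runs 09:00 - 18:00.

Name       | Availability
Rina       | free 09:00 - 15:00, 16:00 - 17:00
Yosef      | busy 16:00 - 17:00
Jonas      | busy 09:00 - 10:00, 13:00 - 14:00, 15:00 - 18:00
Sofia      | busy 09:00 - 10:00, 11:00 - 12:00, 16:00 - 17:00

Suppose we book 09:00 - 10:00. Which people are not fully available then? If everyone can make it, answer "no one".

Rina free: 09:00-15:00, 16:00-17:00.
Yosef free: 09:00-16:00, 17:00-18:00 (invert busy blocks within the working day).
Jonas free: 10:00-13:00, 14:00-15:00 (invert busy blocks within the working day).
Sofia free: 10:00-11:00, 12:00-16:00, 17:00-18:00 (invert busy blocks within the working day).
Rina: free for 09:00-10:00. Yosef: free for 09:00-10:00. Jonas: not fully free for 09:00-10:00. Sofia: not fully free for 09:00-10:00.

Jonas, Sofia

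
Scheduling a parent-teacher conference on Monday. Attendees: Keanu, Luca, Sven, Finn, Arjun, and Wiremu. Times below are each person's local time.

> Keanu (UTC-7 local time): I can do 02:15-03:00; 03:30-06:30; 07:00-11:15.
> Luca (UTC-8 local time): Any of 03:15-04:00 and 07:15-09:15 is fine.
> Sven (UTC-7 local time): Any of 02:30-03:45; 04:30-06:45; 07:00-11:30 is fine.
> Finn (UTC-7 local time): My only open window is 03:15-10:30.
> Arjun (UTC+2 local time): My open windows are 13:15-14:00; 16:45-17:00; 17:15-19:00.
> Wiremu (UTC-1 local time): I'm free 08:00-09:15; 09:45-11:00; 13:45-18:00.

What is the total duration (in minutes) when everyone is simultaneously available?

135

Keanu in UTC: 09:15-10:00, 10:30-13:30, 14:00-18:15 (add 7h to convert from UTC-7).
Luca in UTC: 11:15-12:00, 15:15-17:15 (add 8h to convert from UTC-8).
Sven in UTC: 09:30-10:45, 11:30-13:45, 14:00-18:30 (add 7h to convert from UTC-7).
Finn in UTC: 10:15-17:30 (add 7h to convert from UTC-7).
Arjun in UTC: 11:15-12:00, 14:45-15:00, 15:15-17:00 (subtract 2h to convert from UTC+2).
Wiremu in UTC: 09:00-10:15, 10:45-12:00, 14:45-19:00 (add 1h to convert from UTC-1).
Keanu ∩ Luca: 11:15-12:00, 15:15-17:15.
Keanu ∩ Luca ∩ Sven: 11:30-12:00, 15:15-17:15.
Keanu ∩ Luca ∩ Sven ∩ Finn: 11:30-12:00, 15:15-17:15.
Keanu ∩ Luca ∩ Sven ∩ Finn ∩ Arjun: 11:30-12:00, 15:15-17:00.
Keanu ∩ Luca ∩ Sven ∩ Finn ∩ Arjun ∩ Wiremu: 11:30-12:00, 15:15-17:00.
Those are the intersection windows.
Summing the common windows: 30 + 105 = 135 minutes.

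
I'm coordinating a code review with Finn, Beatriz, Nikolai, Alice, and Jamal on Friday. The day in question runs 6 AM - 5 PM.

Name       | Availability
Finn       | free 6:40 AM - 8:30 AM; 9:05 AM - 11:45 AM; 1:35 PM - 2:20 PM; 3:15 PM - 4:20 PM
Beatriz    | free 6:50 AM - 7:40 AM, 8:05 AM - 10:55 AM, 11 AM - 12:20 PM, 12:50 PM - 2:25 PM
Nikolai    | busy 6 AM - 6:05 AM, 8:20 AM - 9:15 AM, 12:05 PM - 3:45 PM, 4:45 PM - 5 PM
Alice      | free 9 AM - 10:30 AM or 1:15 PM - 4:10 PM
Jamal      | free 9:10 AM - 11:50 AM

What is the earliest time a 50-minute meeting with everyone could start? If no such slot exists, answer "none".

Finn free: 06:40-08:30, 09:05-11:45, 13:35-14:20, 15:15-16:20.
Beatriz free: 06:50-07:40, 08:05-10:55, 11:00-12:20, 12:50-14:25.
Nikolai free: 06:05-08:20, 09:15-12:05, 15:45-16:45 (invert busy blocks within the working day).
Alice free: 09:00-10:30, 13:15-16:10.
Jamal free: 09:10-11:50.
Finn ∩ Beatriz: 06:50-07:40, 08:05-08:30, 09:05-10:55, 11:00-11:45, 13:35-14:20.
Finn ∩ Beatriz ∩ Nikolai: 06:50-07:40, 08:05-08:20, 09:15-10:55, 11:00-11:45.
Finn ∩ Beatriz ∩ Nikolai ∩ Alice: 09:15-10:30.
Finn ∩ Beatriz ∩ Nikolai ∩ Alice ∩ Jamal: 09:15-10:30.
The first common window of at least 50 minutes is 09:15-10:30, so the earliest start is 09:15.

09:15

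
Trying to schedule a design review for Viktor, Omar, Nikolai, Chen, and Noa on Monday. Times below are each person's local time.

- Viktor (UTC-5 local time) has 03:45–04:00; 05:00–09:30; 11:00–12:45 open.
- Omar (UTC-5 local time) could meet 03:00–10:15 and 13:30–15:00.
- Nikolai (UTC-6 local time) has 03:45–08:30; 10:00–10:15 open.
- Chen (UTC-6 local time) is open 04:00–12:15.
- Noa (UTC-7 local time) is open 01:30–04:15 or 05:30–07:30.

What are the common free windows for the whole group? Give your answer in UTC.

10:00-11:15, 12:30-14:30

Viktor in UTC: 08:45-09:00, 10:00-14:30, 16:00-17:45 (add 5h to convert from UTC-5).
Omar in UTC: 08:00-15:15, 18:30-20:00 (add 5h to convert from UTC-5).
Nikolai in UTC: 09:45-14:30, 16:00-16:15 (add 6h to convert from UTC-6).
Chen in UTC: 10:00-18:15 (add 6h to convert from UTC-6).
Noa in UTC: 08:30-11:15, 12:30-14:30 (add 7h to convert from UTC-7).
Viktor ∩ Omar: 08:45-09:00, 10:00-14:30.
Viktor ∩ Omar ∩ Nikolai: 10:00-14:30.
Viktor ∩ Omar ∩ Nikolai ∩ Chen: 10:00-14:30.
Viktor ∩ Omar ∩ Nikolai ∩ Chen ∩ Noa: 10:00-11:15, 12:30-14:30.
So the common availability across everyone is 10:00-11:15, 12:30-14:30.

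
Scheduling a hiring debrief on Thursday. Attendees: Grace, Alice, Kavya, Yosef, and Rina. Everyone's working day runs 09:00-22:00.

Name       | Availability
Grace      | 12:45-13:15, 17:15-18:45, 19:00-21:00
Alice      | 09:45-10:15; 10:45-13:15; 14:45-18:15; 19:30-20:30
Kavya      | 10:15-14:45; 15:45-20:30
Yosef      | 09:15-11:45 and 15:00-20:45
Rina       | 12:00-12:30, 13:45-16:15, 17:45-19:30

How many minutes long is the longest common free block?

30

Grace ∩ Alice: 12:45-13:15, 17:15-18:15, 19:30-20:30.
Grace ∩ Alice ∩ Kavya: 12:45-13:15, 17:15-18:15, 19:30-20:30.
Grace ∩ Alice ∩ Kavya ∩ Yosef: 17:15-18:15, 19:30-20:30.
Grace ∩ Alice ∩ Kavya ∩ Yosef ∩ Rina: 17:45-18:15.
Those are the intersection windows.
The longest is 17:45-18:15 at 30 minutes.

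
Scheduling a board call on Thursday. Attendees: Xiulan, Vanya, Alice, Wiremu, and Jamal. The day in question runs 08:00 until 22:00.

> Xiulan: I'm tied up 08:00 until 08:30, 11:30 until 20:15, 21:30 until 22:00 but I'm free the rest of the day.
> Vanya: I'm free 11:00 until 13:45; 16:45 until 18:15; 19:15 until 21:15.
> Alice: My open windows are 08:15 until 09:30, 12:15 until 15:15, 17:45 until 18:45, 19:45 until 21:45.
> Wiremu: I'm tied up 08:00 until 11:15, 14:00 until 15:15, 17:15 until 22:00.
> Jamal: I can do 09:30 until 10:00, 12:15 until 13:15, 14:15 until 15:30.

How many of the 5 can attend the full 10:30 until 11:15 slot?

1

Xiulan free: 08:30-11:30, 20:15-21:30 (invert busy blocks within the working day).
Vanya free: 11:00-13:45, 16:45-18:15, 19:15-21:15.
Alice free: 08:15-09:30, 12:15-15:15, 17:45-18:45, 19:45-21:45.
Wiremu free: 11:15-14:00, 15:15-17:15 (invert busy blocks within the working day).
Jamal free: 09:30-10:00, 12:15-13:15, 14:15-15:30.
Xiulan can make the full 10:30-11:15 slot — that's 1.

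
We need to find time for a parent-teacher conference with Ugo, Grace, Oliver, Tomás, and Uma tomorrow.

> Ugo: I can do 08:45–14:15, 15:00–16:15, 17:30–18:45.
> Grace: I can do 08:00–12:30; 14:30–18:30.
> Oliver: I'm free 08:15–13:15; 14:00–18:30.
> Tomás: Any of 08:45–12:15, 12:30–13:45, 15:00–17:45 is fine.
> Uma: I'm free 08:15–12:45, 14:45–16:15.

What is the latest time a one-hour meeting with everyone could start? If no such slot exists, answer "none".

Ugo ∩ Grace: 08:45-12:30, 15:00-16:15, 17:30-18:30.
Ugo ∩ Grace ∩ Oliver: 08:45-12:30, 15:00-16:15, 17:30-18:30.
Ugo ∩ Grace ∩ Oliver ∩ Tomás: 08:45-12:15, 15:00-16:15, 17:30-17:45.
Ugo ∩ Grace ∩ Oliver ∩ Tomás ∩ Uma: 08:45-12:15, 15:00-16:15.
Those are the intersection windows.
The last common window of at least 60 minutes is 15:00-16:15; a 60-minute meeting can start as late as 15:15 and still end by 16:15.

15:15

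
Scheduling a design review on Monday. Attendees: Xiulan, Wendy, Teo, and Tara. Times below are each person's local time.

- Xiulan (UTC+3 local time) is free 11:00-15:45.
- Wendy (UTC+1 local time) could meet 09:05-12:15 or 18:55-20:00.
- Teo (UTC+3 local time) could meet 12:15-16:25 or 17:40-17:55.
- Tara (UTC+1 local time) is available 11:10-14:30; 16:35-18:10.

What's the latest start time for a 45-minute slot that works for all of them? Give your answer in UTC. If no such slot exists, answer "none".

10:30

Xiulan in UTC: 08:00-12:45 (subtract 3h to convert from UTC+3).
Wendy in UTC: 08:05-11:15, 17:55-19:00 (subtract 1h to convert from UTC+1).
Teo in UTC: 09:15-13:25, 14:40-14:55 (subtract 3h to convert from UTC+3).
Tara in UTC: 10:10-13:30, 15:35-17:10 (subtract 1h to convert from UTC+1).
Xiulan ∩ Wendy: 08:05-11:15.
Xiulan ∩ Wendy ∩ Teo: 09:15-11:15.
Xiulan ∩ Wendy ∩ Teo ∩ Tara: 10:10-11:15.
The last common window of at least 45 minutes is 10:10-11:15; a 45-minute meeting can start as late as 10:30 and still end by 11:15.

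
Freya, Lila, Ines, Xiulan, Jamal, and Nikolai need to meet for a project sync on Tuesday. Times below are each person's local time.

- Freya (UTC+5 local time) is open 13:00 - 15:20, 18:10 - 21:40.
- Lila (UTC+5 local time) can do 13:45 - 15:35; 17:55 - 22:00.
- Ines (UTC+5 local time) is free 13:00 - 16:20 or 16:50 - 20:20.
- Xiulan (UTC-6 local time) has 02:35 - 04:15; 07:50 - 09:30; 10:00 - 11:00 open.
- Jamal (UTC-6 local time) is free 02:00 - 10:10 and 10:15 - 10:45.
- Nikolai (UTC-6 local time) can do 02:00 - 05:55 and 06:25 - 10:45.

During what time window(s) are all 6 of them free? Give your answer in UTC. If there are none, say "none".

08:45-10:15, 13:50-15:20

Freya in UTC: 08:00-10:20, 13:10-16:40 (subtract 5h to convert from UTC+5).
Lila in UTC: 08:45-10:35, 12:55-17:00 (subtract 5h to convert from UTC+5).
Ines in UTC: 08:00-11:20, 11:50-15:20 (subtract 5h to convert from UTC+5).
Xiulan in UTC: 08:35-10:15, 13:50-15:30, 16:00-17:00 (add 6h to convert from UTC-6).
Jamal in UTC: 08:00-16:10, 16:15-16:45 (add 6h to convert from UTC-6).
Nikolai in UTC: 08:00-11:55, 12:25-16:45 (add 6h to convert from UTC-6).
Freya ∩ Lila: 08:45-10:20, 13:10-16:40.
Freya ∩ Lila ∩ Ines: 08:45-10:20, 13:10-15:20.
Freya ∩ Lila ∩ Ines ∩ Xiulan: 08:45-10:15, 13:50-15:20.
Freya ∩ Lila ∩ Ines ∩ Xiulan ∩ Jamal: 08:45-10:15, 13:50-15:20.
Freya ∩ Lila ∩ Ines ∩ Xiulan ∩ Jamal ∩ Nikolai: 08:45-10:15, 13:50-15:20.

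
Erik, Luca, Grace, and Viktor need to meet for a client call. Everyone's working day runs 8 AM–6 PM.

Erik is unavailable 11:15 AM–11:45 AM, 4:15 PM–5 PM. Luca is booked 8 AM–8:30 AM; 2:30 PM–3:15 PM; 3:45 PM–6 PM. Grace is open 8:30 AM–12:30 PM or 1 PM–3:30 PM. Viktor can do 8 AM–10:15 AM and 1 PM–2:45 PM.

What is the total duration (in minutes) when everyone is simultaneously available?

Erik free: 08:00-11:15, 11:45-16:15, 17:00-18:00 (invert busy blocks within the working day).
Luca free: 08:30-14:30, 15:15-15:45 (invert busy blocks within the working day).
Grace free: 08:30-12:30, 13:00-15:30.
Viktor free: 08:00-10:15, 13:00-14:45.
Erik ∩ Luca: 08:30-11:15, 11:45-14:30, 15:15-15:45.
Erik ∩ Luca ∩ Grace: 08:30-11:15, 11:45-12:30, 13:00-14:30, 15:15-15:30.
Erik ∩ Luca ∩ Grace ∩ Viktor: 08:30-10:15, 13:00-14:30.
Those are the intersection windows.
Summing the common windows: 105 + 90 = 195 minutes.

195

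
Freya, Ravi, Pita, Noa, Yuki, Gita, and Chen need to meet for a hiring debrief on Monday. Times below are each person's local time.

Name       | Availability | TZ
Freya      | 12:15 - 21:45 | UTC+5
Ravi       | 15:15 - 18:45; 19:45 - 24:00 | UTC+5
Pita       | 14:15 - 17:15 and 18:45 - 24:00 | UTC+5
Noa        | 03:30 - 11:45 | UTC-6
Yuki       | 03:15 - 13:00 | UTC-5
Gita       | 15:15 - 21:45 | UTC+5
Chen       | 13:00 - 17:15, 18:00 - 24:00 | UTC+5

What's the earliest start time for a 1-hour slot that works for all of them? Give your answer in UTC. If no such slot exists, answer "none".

Freya in UTC: 07:15-16:45 (subtract 5h to convert from UTC+5).
Ravi in UTC: 10:15-13:45, 14:45-19:00 (subtract 5h to convert from UTC+5).
Pita in UTC: 09:15-12:15, 13:45-19:00 (subtract 5h to convert from UTC+5).
Noa in UTC: 09:30-17:45 (add 6h to convert from UTC-6).
Yuki in UTC: 08:15-18:00 (add 5h to convert from UTC-5).
Gita in UTC: 10:15-16:45 (subtract 5h to convert from UTC+5).
Chen in UTC: 08:00-12:15, 13:00-19:00 (subtract 5h to convert from UTC+5).
Freya ∩ Ravi: 10:15-13:45, 14:45-16:45.
Freya ∩ Ravi ∩ Pita: 10:15-12:15, 14:45-16:45.
Freya ∩ Ravi ∩ Pita ∩ Noa: 10:15-12:15, 14:45-16:45.
Freya ∩ Ravi ∩ Pita ∩ Noa ∩ Yuki: 10:15-12:15, 14:45-16:45.
Freya ∩ Ravi ∩ Pita ∩ Noa ∩ Yuki ∩ Gita: 10:15-12:15, 14:45-16:45.
Freya ∩ Ravi ∩ Pita ∩ Noa ∩ Yuki ∩ Gita ∩ Chen: 10:15-12:15, 14:45-16:45.
The first common window of at least 60 minutes is 10:15-12:15, so the earliest start is 10:15.

10:15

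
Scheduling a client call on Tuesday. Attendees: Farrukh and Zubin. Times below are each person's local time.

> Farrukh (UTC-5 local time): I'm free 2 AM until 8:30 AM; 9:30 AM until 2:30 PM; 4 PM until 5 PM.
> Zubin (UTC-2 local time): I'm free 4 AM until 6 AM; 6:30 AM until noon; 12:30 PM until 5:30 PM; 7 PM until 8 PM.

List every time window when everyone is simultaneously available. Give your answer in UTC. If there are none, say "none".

Farrukh in UTC: 07:00-13:30, 14:30-19:30, 21:00-22:00 (add 5h to convert from UTC-5).
Zubin in UTC: 06:00-08:00, 08:30-14:00, 14:30-19:30, 21:00-22:00 (add 2h to convert from UTC-2).
Farrukh ∩ Zubin: 07:00-08:00, 08:30-13:30, 14:30-19:30, 21:00-22:00.
Those are the intersection windows.

07:00-08:00, 08:30-13:30, 14:30-19:30, 21:00-22:00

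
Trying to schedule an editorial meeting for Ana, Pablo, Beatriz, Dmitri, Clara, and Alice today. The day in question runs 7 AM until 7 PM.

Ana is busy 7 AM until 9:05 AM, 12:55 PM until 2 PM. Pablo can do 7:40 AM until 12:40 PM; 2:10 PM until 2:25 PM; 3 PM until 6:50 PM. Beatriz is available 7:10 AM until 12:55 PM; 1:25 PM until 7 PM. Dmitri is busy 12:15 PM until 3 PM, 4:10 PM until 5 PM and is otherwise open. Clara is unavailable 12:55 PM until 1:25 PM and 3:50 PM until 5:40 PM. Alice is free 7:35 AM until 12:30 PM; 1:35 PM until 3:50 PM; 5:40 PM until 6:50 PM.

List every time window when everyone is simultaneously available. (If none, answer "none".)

Ana free: 09:05-12:55, 14:00-19:00 (invert busy blocks within the working day).
Pablo free: 07:40-12:40, 14:10-14:25, 15:00-18:50.
Beatriz free: 07:10-12:55, 13:25-19:00.
Dmitri free: 07:00-12:15, 15:00-16:10, 17:00-19:00 (invert busy blocks within the working day).
Clara free: 07:00-12:55, 13:25-15:50, 17:40-19:00 (invert busy blocks within the working day).
Alice free: 07:35-12:30, 13:35-15:50, 17:40-18:50.
Ana ∩ Pablo: 09:05-12:40, 14:10-14:25, 15:00-18:50.
Ana ∩ Pablo ∩ Beatriz: 09:05-12:40, 14:10-14:25, 15:00-18:50.
Ana ∩ Pablo ∩ Beatriz ∩ Dmitri: 09:05-12:15, 15:00-16:10, 17:00-18:50.
Ana ∩ Pablo ∩ Beatriz ∩ Dmitri ∩ Clara: 09:05-12:15, 15:00-15:50, 17:40-18:50.
Ana ∩ Pablo ∩ Beatriz ∩ Dmitri ∩ Clara ∩ Alice: 09:05-12:15, 15:00-15:50, 17:40-18:50.

09:05-12:15, 15:00-15:50, 17:40-18:50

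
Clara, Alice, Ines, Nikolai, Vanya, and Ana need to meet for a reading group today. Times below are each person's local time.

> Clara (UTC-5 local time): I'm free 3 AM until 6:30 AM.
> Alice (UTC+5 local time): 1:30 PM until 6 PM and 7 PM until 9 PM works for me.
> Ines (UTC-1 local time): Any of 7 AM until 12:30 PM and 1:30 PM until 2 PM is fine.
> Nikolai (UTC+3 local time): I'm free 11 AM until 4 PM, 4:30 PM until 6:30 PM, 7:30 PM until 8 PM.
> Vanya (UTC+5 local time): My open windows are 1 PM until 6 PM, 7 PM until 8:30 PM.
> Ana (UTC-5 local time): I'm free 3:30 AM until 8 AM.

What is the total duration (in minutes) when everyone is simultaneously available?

Clara in UTC: 08:00-11:30 (add 5h to convert from UTC-5).
Alice in UTC: 08:30-13:00, 14:00-16:00 (subtract 5h to convert from UTC+5).
Ines in UTC: 08:00-13:30, 14:30-15:00 (add 1h to convert from UTC-1).
Nikolai in UTC: 08:00-13:00, 13:30-15:30, 16:30-17:00 (subtract 3h to convert from UTC+3).
Vanya in UTC: 08:00-13:00, 14:00-15:30 (subtract 5h to convert from UTC+5).
Ana in UTC: 08:30-13:00 (add 5h to convert from UTC-5).
Clara ∩ Alice: 08:30-11:30.
Clara ∩ Alice ∩ Ines: 08:30-11:30.
Clara ∩ Alice ∩ Ines ∩ Nikolai: 08:30-11:30.
Clara ∩ Alice ∩ Ines ∩ Nikolai ∩ Vanya: 08:30-11:30.
Clara ∩ Alice ∩ Ines ∩ Nikolai ∩ Vanya ∩ Ana: 08:30-11:30.
That's a single block of 180 minutes.

180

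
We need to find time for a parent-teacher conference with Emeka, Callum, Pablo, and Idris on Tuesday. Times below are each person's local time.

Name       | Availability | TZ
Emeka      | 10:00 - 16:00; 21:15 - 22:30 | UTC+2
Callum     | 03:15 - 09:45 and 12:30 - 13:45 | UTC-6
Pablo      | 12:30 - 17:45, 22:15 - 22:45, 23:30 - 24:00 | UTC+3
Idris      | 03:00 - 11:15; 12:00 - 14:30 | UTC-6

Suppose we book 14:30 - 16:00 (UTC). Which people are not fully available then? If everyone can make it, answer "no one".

Emeka in UTC: 08:00-14:00, 19:15-20:30 (subtract 2h to convert from UTC+2).
Callum in UTC: 09:15-15:45, 18:30-19:45 (add 6h to convert from UTC-6).
Pablo in UTC: 09:30-14:45, 19:15-19:45, 20:30-21:00 (subtract 3h to convert from UTC+3).
Idris in UTC: 09:00-17:15, 18:00-20:30 (add 6h to convert from UTC-6).
Emeka: not fully free for 14:30-16:00. Callum: not fully free for 14:30-16:00. Pablo: not fully free for 14:30-16:00. Idris: free for 14:30-16:00.

Callum, Emeka, Pablo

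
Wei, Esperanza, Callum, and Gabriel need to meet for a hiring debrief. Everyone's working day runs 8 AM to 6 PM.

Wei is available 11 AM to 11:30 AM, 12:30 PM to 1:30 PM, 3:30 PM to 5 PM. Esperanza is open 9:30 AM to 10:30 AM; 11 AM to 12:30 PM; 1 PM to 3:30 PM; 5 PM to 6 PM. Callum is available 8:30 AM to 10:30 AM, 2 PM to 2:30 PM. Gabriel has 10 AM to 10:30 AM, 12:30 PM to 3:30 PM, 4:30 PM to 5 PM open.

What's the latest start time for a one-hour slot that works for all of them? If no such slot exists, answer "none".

Wei ∩ Esperanza: 11:00-11:30, 13:00-13:30.
Wei ∩ Esperanza ∩ Callum: ∅.
Wei ∩ Esperanza ∩ Callum ∩ Gabriel: ∅.
There is no time when everyone is free.
No common window is at least 60 minutes long.

none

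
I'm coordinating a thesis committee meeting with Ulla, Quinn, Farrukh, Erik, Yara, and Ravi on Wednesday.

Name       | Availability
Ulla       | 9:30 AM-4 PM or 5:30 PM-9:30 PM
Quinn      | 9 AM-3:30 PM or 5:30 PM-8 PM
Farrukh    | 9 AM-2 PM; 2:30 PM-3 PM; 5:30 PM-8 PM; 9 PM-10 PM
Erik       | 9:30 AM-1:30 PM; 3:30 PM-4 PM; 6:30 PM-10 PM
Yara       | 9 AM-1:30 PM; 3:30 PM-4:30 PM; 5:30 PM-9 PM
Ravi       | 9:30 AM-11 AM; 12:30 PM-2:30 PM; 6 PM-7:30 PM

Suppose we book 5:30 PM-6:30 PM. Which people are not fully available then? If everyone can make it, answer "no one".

Erik, Ravi

Ulla: free for 17:30-18:30. Quinn: free for 17:30-18:30. Farrukh: free for 17:30-18:30. Erik: not fully free for 17:30-18:30. Yara: free for 17:30-18:30. Ravi: not fully free for 17:30-18:30.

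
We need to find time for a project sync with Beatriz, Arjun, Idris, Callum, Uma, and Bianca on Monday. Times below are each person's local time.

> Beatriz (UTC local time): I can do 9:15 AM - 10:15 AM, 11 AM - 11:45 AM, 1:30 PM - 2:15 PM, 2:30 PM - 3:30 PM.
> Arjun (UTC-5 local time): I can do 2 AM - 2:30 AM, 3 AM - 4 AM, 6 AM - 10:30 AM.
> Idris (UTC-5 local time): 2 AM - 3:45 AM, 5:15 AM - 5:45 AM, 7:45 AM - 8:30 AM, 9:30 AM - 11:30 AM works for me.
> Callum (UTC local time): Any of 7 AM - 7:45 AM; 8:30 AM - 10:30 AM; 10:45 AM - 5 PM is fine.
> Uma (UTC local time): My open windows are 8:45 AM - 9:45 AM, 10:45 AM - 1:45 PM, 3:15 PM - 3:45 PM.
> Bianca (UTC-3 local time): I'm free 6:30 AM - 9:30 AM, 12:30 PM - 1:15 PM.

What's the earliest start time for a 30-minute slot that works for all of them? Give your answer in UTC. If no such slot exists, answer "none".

none

Beatriz in UTC: 09:15-10:15, 11:00-11:45, 13:30-14:15, 14:30-15:30.
Arjun in UTC: 07:00-07:30, 08:00-09:00, 11:00-15:30 (add 5h to convert from UTC-5).
Idris in UTC: 07:00-08:45, 10:15-10:45, 12:45-13:30, 14:30-16:30 (add 5h to convert from UTC-5).
Callum in UTC: 07:00-07:45, 08:30-10:30, 10:45-17:00.
Uma in UTC: 08:45-09:45, 10:45-13:45, 15:15-15:45.
Bianca in UTC: 09:30-12:30, 15:30-16:15 (add 3h to convert from UTC-3).
Beatriz ∩ Arjun: 11:00-11:45, 13:30-14:15, 14:30-15:30.
Beatriz ∩ Arjun ∩ Idris: 14:30-15:30.
Beatriz ∩ Arjun ∩ Idris ∩ Callum: 14:30-15:30.
Beatriz ∩ Arjun ∩ Idris ∩ Callum ∩ Uma: 15:15-15:30.
Beatriz ∩ Arjun ∩ Idris ∩ Callum ∩ Uma ∩ Bianca: ∅.
There is no time when everyone is free.
No common window is at least 30 minutes long.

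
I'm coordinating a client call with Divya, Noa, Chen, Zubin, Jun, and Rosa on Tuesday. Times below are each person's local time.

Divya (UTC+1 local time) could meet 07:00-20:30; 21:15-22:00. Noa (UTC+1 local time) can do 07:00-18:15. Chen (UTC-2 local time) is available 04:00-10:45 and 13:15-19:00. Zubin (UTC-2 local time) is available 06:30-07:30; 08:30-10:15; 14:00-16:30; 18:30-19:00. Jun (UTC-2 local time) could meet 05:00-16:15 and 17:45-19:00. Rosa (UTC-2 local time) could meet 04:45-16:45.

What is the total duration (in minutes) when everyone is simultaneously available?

240

Divya in UTC: 06:00-19:30, 20:15-21:00 (subtract 1h to convert from UTC+1).
Noa in UTC: 06:00-17:15 (subtract 1h to convert from UTC+1).
Chen in UTC: 06:00-12:45, 15:15-21:00 (add 2h to convert from UTC-2).
Zubin in UTC: 08:30-09:30, 10:30-12:15, 16:00-18:30, 20:30-21:00 (add 2h to convert from UTC-2).
Jun in UTC: 07:00-18:15, 19:45-21:00 (add 2h to convert from UTC-2).
Rosa in UTC: 06:45-18:45 (add 2h to convert from UTC-2).
Divya ∩ Noa: 06:00-17:15.
Divya ∩ Noa ∩ Chen: 06:00-12:45, 15:15-17:15.
Divya ∩ Noa ∩ Chen ∩ Zubin: 08:30-09:30, 10:30-12:15, 16:00-17:15.
Divya ∩ Noa ∩ Chen ∩ Zubin ∩ Jun: 08:30-09:30, 10:30-12:15, 16:00-17:15.
Divya ∩ Noa ∩ Chen ∩ Zubin ∩ Jun ∩ Rosa: 08:30-09:30, 10:30-12:15, 16:00-17:15.
Summing the common windows: 60 + 105 + 75 = 240 minutes.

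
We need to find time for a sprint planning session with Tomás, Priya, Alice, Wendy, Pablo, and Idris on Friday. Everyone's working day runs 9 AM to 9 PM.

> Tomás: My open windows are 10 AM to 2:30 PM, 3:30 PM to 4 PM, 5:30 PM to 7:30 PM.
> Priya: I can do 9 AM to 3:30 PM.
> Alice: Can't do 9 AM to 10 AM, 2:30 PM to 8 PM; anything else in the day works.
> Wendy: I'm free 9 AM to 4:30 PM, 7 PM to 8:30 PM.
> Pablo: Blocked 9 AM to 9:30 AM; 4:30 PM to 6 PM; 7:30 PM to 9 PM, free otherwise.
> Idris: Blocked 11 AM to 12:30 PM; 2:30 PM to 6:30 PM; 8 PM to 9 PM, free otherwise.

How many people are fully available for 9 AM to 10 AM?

3

Tomás free: 10:00-14:30, 15:30-16:00, 17:30-19:30.
Priya free: 09:00-15:30.
Alice free: 10:00-14:30, 20:00-21:00 (invert busy blocks within the working day).
Wendy free: 09:00-16:30, 19:00-20:30.
Pablo free: 09:30-16:30, 18:00-19:30 (invert busy blocks within the working day).
Idris free: 09:00-11:00, 12:30-14:30, 18:30-20:00 (invert busy blocks within the working day).
Priya, Wendy, and Idris can make the full 09:00-10:00 slot — that's 3.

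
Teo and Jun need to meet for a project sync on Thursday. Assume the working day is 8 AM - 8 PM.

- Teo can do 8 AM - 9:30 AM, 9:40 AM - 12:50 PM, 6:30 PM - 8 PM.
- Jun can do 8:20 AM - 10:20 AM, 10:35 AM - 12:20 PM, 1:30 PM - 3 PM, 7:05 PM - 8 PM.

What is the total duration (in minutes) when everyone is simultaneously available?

Teo ∩ Jun: 08:20-09:30, 09:40-10:20, 10:35-12:20, 19:05-20:00.
Summing the common windows: 70 + 40 + 105 + 55 = 270 minutes.

270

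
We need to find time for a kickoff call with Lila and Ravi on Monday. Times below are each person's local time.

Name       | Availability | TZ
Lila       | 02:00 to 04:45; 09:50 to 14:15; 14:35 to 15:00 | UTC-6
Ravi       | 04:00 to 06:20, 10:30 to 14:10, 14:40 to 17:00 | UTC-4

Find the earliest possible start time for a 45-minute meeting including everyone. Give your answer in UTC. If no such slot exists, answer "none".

Lila in UTC: 08:00-10:45, 15:50-20:15, 20:35-21:00 (add 6h to convert from UTC-6).
Ravi in UTC: 08:00-10:20, 14:30-18:10, 18:40-21:00 (add 4h to convert from UTC-4).
Lila ∩ Ravi: 08:00-10:20, 15:50-18:10, 18:40-20:15, 20:35-21:00.
The first common window of at least 45 minutes is 08:00-10:20, so the earliest start is 08:00.

08:00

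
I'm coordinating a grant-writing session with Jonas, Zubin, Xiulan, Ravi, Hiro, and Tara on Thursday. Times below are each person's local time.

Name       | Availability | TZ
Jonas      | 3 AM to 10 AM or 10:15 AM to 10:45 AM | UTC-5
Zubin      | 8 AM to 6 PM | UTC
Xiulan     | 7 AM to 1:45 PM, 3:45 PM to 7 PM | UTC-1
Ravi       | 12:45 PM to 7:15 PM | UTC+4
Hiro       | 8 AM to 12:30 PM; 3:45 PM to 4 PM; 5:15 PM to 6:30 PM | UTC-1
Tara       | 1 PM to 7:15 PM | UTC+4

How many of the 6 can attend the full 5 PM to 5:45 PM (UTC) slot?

2

Jonas in UTC: 08:00-15:00, 15:15-15:45 (add 5h to convert from UTC-5).
Zubin in UTC: 08:00-18:00.
Xiulan in UTC: 08:00-14:45, 16:45-20:00 (add 1h to convert from UTC-1).
Ravi in UTC: 08:45-15:15 (subtract 4h to convert from UTC+4).
Hiro in UTC: 09:00-13:30, 16:45-17:00, 18:15-19:30 (add 1h to convert from UTC-1).
Tara in UTC: 09:00-15:15 (subtract 4h to convert from UTC+4).
Zubin and Xiulan can make the full 17:00-17:45 slot — that's 2.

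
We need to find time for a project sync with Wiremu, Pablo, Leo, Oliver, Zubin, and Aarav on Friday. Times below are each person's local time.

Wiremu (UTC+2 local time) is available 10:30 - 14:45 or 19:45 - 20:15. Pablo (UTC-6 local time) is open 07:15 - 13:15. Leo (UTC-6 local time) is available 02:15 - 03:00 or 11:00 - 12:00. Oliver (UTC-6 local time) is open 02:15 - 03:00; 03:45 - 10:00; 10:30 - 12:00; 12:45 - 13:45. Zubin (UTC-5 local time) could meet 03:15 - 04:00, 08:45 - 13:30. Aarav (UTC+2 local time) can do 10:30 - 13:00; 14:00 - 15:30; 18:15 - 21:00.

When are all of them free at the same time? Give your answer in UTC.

Wiremu in UTC: 08:30-12:45, 17:45-18:15 (subtract 2h to convert from UTC+2).
Pablo in UTC: 13:15-19:15 (add 6h to convert from UTC-6).
Leo in UTC: 08:15-09:00, 17:00-18:00 (add 6h to convert from UTC-6).
Oliver in UTC: 08:15-09:00, 09:45-16:00, 16:30-18:00, 18:45-19:45 (add 6h to convert from UTC-6).
Zubin in UTC: 08:15-09:00, 13:45-18:30 (add 5h to convert from UTC-5).
Aarav in UTC: 08:30-11:00, 12:00-13:30, 16:15-19:00 (subtract 2h to convert from UTC+2).
Wiremu ∩ Pablo: 17:45-18:15.
Wiremu ∩ Pablo ∩ Leo: 17:45-18:00.
Wiremu ∩ Pablo ∩ Leo ∩ Oliver: 17:45-18:00.
Wiremu ∩ Pablo ∩ Leo ∩ Oliver ∩ Zubin: 17:45-18:00.
Wiremu ∩ Pablo ∩ Leo ∩ Oliver ∩ Zubin ∩ Aarav: 17:45-18:00.
Those are the intersection windows.

17:45-18:00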